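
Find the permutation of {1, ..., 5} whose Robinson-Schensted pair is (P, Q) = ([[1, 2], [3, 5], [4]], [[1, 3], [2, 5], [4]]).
Reverse RSK: for i = n, n-1, ..., 1, locate i in Q, remove the corresponding corner cell from P, and reverse-bump its entry up through P; the value ejected from row 1 is w(i).

So w = 4 3 5 1 2.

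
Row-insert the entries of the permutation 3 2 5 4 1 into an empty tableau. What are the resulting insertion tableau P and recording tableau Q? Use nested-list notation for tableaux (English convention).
P = [[1, 4], [2, 5], [3]], Q = [[1, 3], [2, 4], [5]]

Insert each entry of the permutation into P by Schensted row insertion, recording in Q the position of each new cell.

Insert 3: appended to row 1. P = [[3]].
Insert 2: 2 bumps 3 from row 1; 3 starts row 2. P = [[2], [3]].
Insert 5: appended to row 1. P = [[2, 5], [3]].
Insert 4: 4 bumps 5 from row 1; 5 appends to row 2. P = [[2, 4], [3, 5]].
Insert 1: 1 bumps 2 from row 1; 2 bumps 3 from row 2; 3 starts row 3. P = [[1, 4], [2, 5], [3]].

So P = [[1, 4], [2, 5], [3]], Q = [[1, 3], [2, 4], [5]].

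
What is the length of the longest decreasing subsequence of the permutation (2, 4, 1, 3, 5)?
2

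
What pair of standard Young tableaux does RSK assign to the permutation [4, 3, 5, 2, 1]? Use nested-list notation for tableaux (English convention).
P = [[1, 5], [2], [3], [4]], Q = [[1, 3], [2], [4], [5]]

Insert each entry of the permutation into P by Schensted row insertion, recording in Q the position of each new cell.

Insert 4: appended to row 1. P = [[4]].
Insert 3: 3 bumps 4 from row 1; 4 starts row 2. P = [[3], [4]].
Insert 5: appended to row 1. P = [[3, 5], [4]].
Insert 2: 2 bumps 3 from row 1; 3 bumps 4 from row 2; 4 starts row 3. P = [[2, 5], [3], [4]].
Insert 1: 1 bumps 2 from row 1; 2 bumps 3 from row 2; 3 bumps 4 from row 3; 4 starts row 4. P = [[1, 5], [2], [3], [4]].

So P = [[1, 5], [2], [3], [4]], Q = [[1, 3], [2], [4], [5]].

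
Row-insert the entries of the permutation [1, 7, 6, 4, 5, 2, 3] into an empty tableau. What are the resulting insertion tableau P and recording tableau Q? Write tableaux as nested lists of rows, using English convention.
Insert each entry of the permutation into P by Schensted row insertion, recording in Q the position of each new cell.

Insert 1: appended to row 1. P = [[1]].
Insert 7: appended to row 1. P = [[1, 7]].
Insert 6: 6 bumps 7 from row 1; 7 starts row 2. P = [[1, 6], [7]].
Insert 4: 4 bumps 6 from row 1; 6 bumps 7 from row 2; 7 starts row 3. P = [[1, 4], [6], [7]].
Insert 5: appended to row 1. P = [[1, 4, 5], [6], [7]].
Insert 2: 2 bumps 4 from row 1; 4 bumps 6 from row 2; 6 bumps 7 from row 3; 7 starts row 4. P = [[1, 2, 5], [4], [6], [7]].
Insert 3: 3 bumps 5 from row 1; 5 appends to row 2. P = [[1, 2, 3], [4, 5], [6], [7]].

So P = [[1, 2, 3], [4, 5], [6], [7]], Q = [[1, 2, 5], [3, 7], [4], [6]].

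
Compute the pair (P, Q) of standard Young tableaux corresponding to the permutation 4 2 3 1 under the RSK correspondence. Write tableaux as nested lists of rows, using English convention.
P = [[1, 3], [2], [4]], Q = [[1, 3], [2], [4]]

Insert each entry of the permutation into P by Schensted row insertion, recording in Q the position of each new cell.

Insert 4: appended to row 1. P = [[4]].
Insert 2: 2 bumps 4 from row 1; 4 starts row 2. P = [[2], [4]].
Insert 3: appended to row 1. P = [[2, 3], [4]].
Insert 1: 1 bumps 2 from row 1; 2 bumps 4 from row 2; 4 starts row 3. P = [[1, 3], [2], [4]].

So P = [[1, 3], [2], [4]], Q = [[1, 3], [2], [4]].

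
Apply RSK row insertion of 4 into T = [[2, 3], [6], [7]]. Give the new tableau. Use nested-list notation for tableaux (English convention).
[[2, 3, 4], [6], [7]]

4 is larger than every entry of row 1, so it is appended to row 1. The new tableau is [[2, 3, 4], [6], [7]].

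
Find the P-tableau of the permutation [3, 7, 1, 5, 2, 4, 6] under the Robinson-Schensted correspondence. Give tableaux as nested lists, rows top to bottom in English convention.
P = [[1, 2, 4, 6], [3, 5], [7]]

Insert 3: appended to row 1. P = [[3]].
Insert 7: appended to row 1. P = [[3, 7]].
Insert 1: 1 bumps 3 from row 1; 3 starts row 2. P = [[1, 7], [3]].
Insert 5: 5 bumps 7 from row 1; 7 appends to row 2. P = [[1, 5], [3, 7]].
Insert 2: 2 bumps 5 from row 1; 5 bumps 7 from row 2; 7 starts row 3. P = [[1, 2], [3, 5], [7]].
Insert 4: appended to row 1. P = [[1, 2, 4], [3, 5], [7]].
Insert 6: appended to row 1. P = [[1, 2, 4, 6], [3, 5], [7]].

So P = [[1, 2, 4, 6], [3, 5], [7]].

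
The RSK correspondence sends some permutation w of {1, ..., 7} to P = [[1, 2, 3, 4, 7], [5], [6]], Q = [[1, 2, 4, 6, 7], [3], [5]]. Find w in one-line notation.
1 6 2 5 3 4 7

Reverse the RSK construction: for i from n down to 1, find the cell of Q containing i, remove the entry at that cell from P, and reverse-bump it up through P; the value ejected from row 1 is w(i).

Step i=7: Q has 7 at row 1, column 5; remove that cell from P, ejecting 7. So w(7) = 7. P is now [[1, 2, 3, 4], [5], [6]].
Step i=6: Q has 6 at row 1, column 4; remove that cell from P, ejecting 4. So w(6) = 4. P is now [[1, 2, 3], [5], [6]].
Step i=5: Q has 5 at row 3, column 1; remove 6 from row 3 of P and reverse-bump: 6 enters row 2 and ejects 5; 5 enters row 1 and ejects 3. So w(5) = 3. P is now [[1, 2, 5], [6]].
Step i=4: Q has 4 at row 1, column 3; remove that cell from P, ejecting 5. So w(4) = 5. P is now [[1, 2], [6]].
Step i=3: Q has 3 at row 2, column 1; remove 6 from row 2 of P and reverse-bump: 6 enters row 1 and ejects 2. So w(3) = 2. P is now [[1, 6]].
Step i=2: Q has 2 at row 1, column 2; remove that cell from P, ejecting 6. So w(2) = 6. P is now [[1]].
Step i=1: Q has 1 at row 1, column 1; remove that cell from P, ejecting 1. So w(1) = 1. P is now [].

So w = 1 6 2 5 3 4 7.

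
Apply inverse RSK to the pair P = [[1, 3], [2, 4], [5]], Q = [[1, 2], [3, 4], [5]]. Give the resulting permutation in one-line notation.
2 5 1 4 3

Reverse the RSK construction: for i from n down to 1, find the cell of Q containing i, remove the entry at that cell from P, and reverse-bump it up through P; the value ejected from row 1 is w(i).

Step i=5: Q has 5 at row 3, column 1; remove 5 from row 3 of P and reverse-bump: 5 enters row 2 and ejects 4; 4 enters row 1 and ejects 3. So w(5) = 3. P is now [[1, 4], [2, 5]].
Step i=4: Q has 4 at row 2, column 2; remove 5 from row 2 of P and reverse-bump: 5 enters row 1 and ejects 4. So w(4) = 4. P is now [[1, 5], [2]].
Step i=3: Q has 3 at row 2, column 1; remove 2 from row 2 of P and reverse-bump: 2 enters row 1 and ejects 1. So w(3) = 1. P is now [[2, 5]].
Step i=2: Q has 2 at row 1, column 2; remove that cell from P, ejecting 5. So w(2) = 5. P is now [[2]].
Step i=1: Q has 1 at row 1, column 1; remove that cell from P, ejecting 2. So w(1) = 2. P is now [].

So w = 2 5 1 4 3.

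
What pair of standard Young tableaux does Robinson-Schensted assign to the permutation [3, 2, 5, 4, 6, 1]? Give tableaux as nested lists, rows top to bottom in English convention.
Insert each entry of the permutation into P by Schensted row insertion, recording in Q the position of each new cell.

Insert 3: appended to row 1. P = [[3]], Q = [[1]].
Insert 2: 2 bumps 3 from row 1; 3 starts row 2. P = [[2], [3]], Q = [[1], [2]].
Insert 5: appended to row 1. P = [[2, 5], [3]], Q = [[1, 3], [2]].
Insert 4: 4 bumps 5 from row 1; 5 appends to row 2. P = [[2, 4], [3, 5]], Q = [[1, 3], [2, 4]].
Insert 6: appended to row 1. P = [[2, 4, 6], [3, 5]], Q = [[1, 3, 5], [2, 4]].
Insert 1: 1 bumps 2 from row 1; 2 bumps 3 from row 2; 3 starts row 3. P = [[1, 4, 6], [2, 5], [3]], Q = [[1, 3, 5], [2, 4], [6]].

So P = [[1, 4, 6], [2, 5], [3]], Q = [[1, 3, 5], [2, 4], [6]].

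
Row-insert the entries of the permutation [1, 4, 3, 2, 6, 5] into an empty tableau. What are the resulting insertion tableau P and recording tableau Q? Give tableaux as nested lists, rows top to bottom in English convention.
P = [[1, 2, 5], [3, 6], [4]], Q = [[1, 2, 5], [3, 6], [4]]

Insert each entry of the permutation into P by Schensted row insertion, recording in Q the position of each new cell.

Insert 1: appended to row 1. P = [[1]].
Insert 4: appended to row 1. P = [[1, 4]].
Insert 3: 3 bumps 4 from row 1; 4 starts row 2. P = [[1, 3], [4]].
Insert 2: 2 bumps 3 from row 1; 3 bumps 4 from row 2; 4 starts row 3. P = [[1, 2], [3], [4]].
Insert 6: appended to row 1. P = [[1, 2, 6], [3], [4]].
Insert 5: 5 bumps 6 from row 1; 6 appends to row 2. P = [[1, 2, 5], [3, 6], [4]].

So P = [[1, 2, 5], [3, 6], [4]], Q = [[1, 2, 5], [3, 6], [4]].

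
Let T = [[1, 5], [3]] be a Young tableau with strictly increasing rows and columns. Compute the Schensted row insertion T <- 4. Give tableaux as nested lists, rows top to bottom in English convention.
In row 1, 4 replaces 5 (the leftmost entry greater than 4); 5 is bumped to row 2. 5 is appended to row 2. The new tableau is [[1, 4], [3, 5]].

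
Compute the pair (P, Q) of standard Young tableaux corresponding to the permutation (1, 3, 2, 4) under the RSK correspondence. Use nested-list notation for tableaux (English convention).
P = [[1, 2, 4], [3]], Q = [[1, 2, 4], [3]]

Insert each entry of the permutation into P by Schensted row insertion, recording in Q the position of each new cell.

After inserting 1: P = [[1]].
After inserting 3: P = [[1, 3]].
After inserting 2: P = [[1, 2], [3]].
After inserting 4: P = [[1, 2, 4], [3]].

So P = [[1, 2, 4], [3]], Q = [[1, 2, 4], [3]].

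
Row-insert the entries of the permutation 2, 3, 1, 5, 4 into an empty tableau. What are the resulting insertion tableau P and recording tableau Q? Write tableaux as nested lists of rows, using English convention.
P = [[1, 3, 4], [2, 5]], Q = [[1, 2, 4], [3, 5]]

Insert each entry of the permutation into P by Schensted row insertion, recording in Q the position of each new cell.

Insert 2: appended to row 1. P = [[2]], Q = [[1]].
Insert 3: appended to row 1. P = [[2, 3]], Q = [[1, 2]].
Insert 1: 1 bumps 2 from row 1; 2 starts row 2. P = [[1, 3], [2]], Q = [[1, 2], [3]].
Insert 5: appended to row 1. P = [[1, 3, 5], [2]], Q = [[1, 2, 4], [3]].
Insert 4: 4 bumps 5 from row 1; 5 appends to row 2. P = [[1, 3, 4], [2, 5]], Q = [[1, 2, 4], [3, 5]].

So P = [[1, 3, 4], [2, 5]], Q = [[1, 2, 4], [3, 5]].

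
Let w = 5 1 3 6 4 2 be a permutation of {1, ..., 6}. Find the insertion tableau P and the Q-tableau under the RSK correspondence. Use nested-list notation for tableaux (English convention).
Insert each entry of the permutation into P by Schensted row insertion, recording in Q the position of each new cell.

Insert 5: appended to row 1. P = [[5]], Q = [[1]].
Insert 1: 1 bumps 5 from row 1; 5 starts row 2. P = [[1], [5]], Q = [[1], [2]].
Insert 3: appended to row 1. P = [[1, 3], [5]], Q = [[1, 3], [2]].
Insert 6: appended to row 1. P = [[1, 3, 6], [5]], Q = [[1, 3, 4], [2]].
Insert 4: 4 bumps 6 from row 1; 6 appends to row 2. P = [[1, 3, 4], [5, 6]], Q = [[1, 3, 4], [2, 5]].
Insert 2: 2 bumps 3 from row 1; 3 bumps 5 from row 2; 5 starts row 3. P = [[1, 2, 4], [3, 6], [5]], Q = [[1, 3, 4], [2, 5], [6]].

So P = [[1, 2, 4], [3, 6], [5]], Q = [[1, 3, 4], [2, 5], [6]].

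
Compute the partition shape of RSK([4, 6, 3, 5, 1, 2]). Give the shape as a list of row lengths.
RSK row insertion gives P = [[1, 2], [3, 5], [4, 6]], which has shape [2, 2, 2].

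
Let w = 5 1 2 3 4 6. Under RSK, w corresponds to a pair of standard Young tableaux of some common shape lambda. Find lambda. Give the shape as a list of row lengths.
[5, 1]

Row-insert each entry into an empty tableau.

After inserting 5: P = [[5]].
After inserting 1: P = [[1], [5]].
After inserting 2: P = [[1, 2], [5]].
After inserting 3: P = [[1, 2, 3], [5]].
After inserting 4: P = [[1, 2, 3, 4], [5]].
After inserting 6: P = [[1, 2, 3, 4, 6], [5]].

The final insertion tableau P = [[1, 2, 3, 4, 6], [5]] has shape [5, 1].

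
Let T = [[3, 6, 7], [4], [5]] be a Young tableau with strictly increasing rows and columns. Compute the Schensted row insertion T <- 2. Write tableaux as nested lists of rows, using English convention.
In row 1, 2 replaces 3 (the leftmost entry greater than 2); 3 is bumped to row 2. In row 2, 3 replaces 4 (the leftmost entry greater than 3); 4 is bumped to row 3. In row 3, 4 replaces 5 (the leftmost entry greater than 4); 5 is bumped to row 4. 5 starts a new row 4. The new tableau is [[2, 6, 7], [3], [4], [5]].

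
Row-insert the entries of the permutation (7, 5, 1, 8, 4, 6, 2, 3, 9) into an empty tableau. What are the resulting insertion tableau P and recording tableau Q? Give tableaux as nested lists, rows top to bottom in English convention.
Insert each entry of the permutation into P by Schensted row insertion, recording in Q the position of each new cell.

Insert 7: appended to row 1. P = [[7]], Q = [[1]].
Insert 5: 5 bumps 7 from row 1; 7 starts row 2. P = [[5], [7]], Q = [[1], [2]].
Insert 1: 1 bumps 5 from row 1; 5 bumps 7 from row 2; 7 starts row 3. P = [[1], [5], [7]], Q = [[1], [2], [3]].
Insert 8: appended to row 1. P = [[1, 8], [5], [7]], Q = [[1, 4], [2], [3]].
Insert 4: 4 bumps 8 from row 1; 8 appends to row 2. P = [[1, 4], [5, 8], [7]], Q = [[1, 4], [2, 5], [3]].
Insert 6: appended to row 1. P = [[1, 4, 6], [5, 8], [7]], Q = [[1, 4, 6], [2, 5], [3]].
Insert 2: 2 bumps 4 from row 1; 4 bumps 5 from row 2; 5 bumps 7 from row 3; 7 starts row 4. P = [[1, 2, 6], [4, 8], [5], [7]], Q = [[1, 4, 6], [2, 5], [3], [7]].
Insert 3: 3 bumps 6 from row 1; 6 bumps 8 from row 2; 8 appends to row 3. P = [[1, 2, 3], [4, 6], [5, 8], [7]], Q = [[1, 4, 6], [2, 5], [3, 8], [7]].
Insert 9: appended to row 1. P = [[1, 2, 3, 9], [4, 6], [5, 8], [7]], Q = [[1, 4, 6, 9], [2, 5], [3, 8], [7]].

So P = [[1, 2, 3, 9], [4, 6], [5, 8], [7]], Q = [[1, 4, 6, 9], [2, 5], [3, 8], [7]].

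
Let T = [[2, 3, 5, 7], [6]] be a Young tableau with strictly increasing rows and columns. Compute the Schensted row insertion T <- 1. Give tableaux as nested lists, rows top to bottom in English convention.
In row 1, 1 replaces 2 (the leftmost entry greater than 1); 2 is bumped to row 2. In row 2, 2 replaces 6 (the leftmost entry greater than 2); 6 is bumped to row 3. 6 starts a new row 3. The new tableau is [[1, 3, 5, 7], [2], [6]].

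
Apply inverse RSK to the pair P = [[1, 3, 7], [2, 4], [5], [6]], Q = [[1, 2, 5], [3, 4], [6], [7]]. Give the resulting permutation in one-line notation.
2 6 1 5 7 4 3

Reverse RSK: for i = n, n-1, ..., 1, locate i in Q, remove the corresponding corner cell from P, and reverse-bump its entry up through P; the value ejected from row 1 is w(i).

So w = 2 6 1 5 7 4 3.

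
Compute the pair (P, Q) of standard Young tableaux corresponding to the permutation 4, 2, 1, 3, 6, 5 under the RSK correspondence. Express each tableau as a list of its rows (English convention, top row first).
P = [[1, 3, 5], [2, 6], [4]], Q = [[1, 4, 5], [2, 6], [3]]

Insert each entry of the permutation into P by Schensted row insertion, recording in Q the position of each new cell.

Insert 4: appended to row 1. P = [[4]], Q = [[1]].
Insert 2: 2 bumps 4 from row 1; 4 starts row 2. P = [[2], [4]], Q = [[1], [2]].
Insert 1: 1 bumps 2 from row 1; 2 bumps 4 from row 2; 4 starts row 3. P = [[1], [2], [4]], Q = [[1], [2], [3]].
Insert 3: appended to row 1. P = [[1, 3], [2], [4]], Q = [[1, 4], [2], [3]].
Insert 6: appended to row 1. P = [[1, 3, 6], [2], [4]], Q = [[1, 4, 5], [2], [3]].
Insert 5: 5 bumps 6 from row 1; 6 appends to row 2. P = [[1, 3, 5], [2, 6], [4]], Q = [[1, 4, 5], [2, 6], [3]].

So P = [[1, 3, 5], [2, 6], [4]], Q = [[1, 4, 5], [2, 6], [3]].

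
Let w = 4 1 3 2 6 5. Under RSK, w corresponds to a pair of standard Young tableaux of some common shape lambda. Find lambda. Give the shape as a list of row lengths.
Row-insert each entry into an empty tableau.

After inserting 4: P = [[4]].
After inserting 1: P = [[1], [4]].
After inserting 3: P = [[1, 3], [4]].
After inserting 2: P = [[1, 2], [3], [4]].
After inserting 6: P = [[1, 2, 6], [3], [4]].
After inserting 5: P = [[1, 2, 5], [3, 6], [4]].

The final insertion tableau P = [[1, 2, 5], [3, 6], [4]] has shape [3, 2, 1].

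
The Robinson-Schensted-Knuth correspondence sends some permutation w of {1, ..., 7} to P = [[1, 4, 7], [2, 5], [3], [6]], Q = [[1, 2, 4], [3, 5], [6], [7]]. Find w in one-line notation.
Reverse the RSK construction: for i from n down to 1, find the cell of Q containing i, remove the entry at that cell from P, and reverse-bump it up through P; the value ejected from row 1 is w(i).

Step i=7: Q has 7 at row 4, column 1; remove 6 from row 4 of P and reverse-bump: 6 enters row 3 and ejects 3; 3 enters row 2 and ejects 2; 2 enters row 1 and ejects 1. So w(7) = 1. P is now [[2, 4, 7], [3, 5], [6]].
Step i=6: Q has 6 at row 3, column 1; remove 6 from row 3 of P and reverse-bump: 6 enters row 2 and ejects 5; 5 enters row 1 and ejects 4. So w(6) = 4. P is now [[2, 5, 7], [3, 6]].
Step i=5: Q has 5 at row 2, column 2; remove 6 from row 2 of P and reverse-bump: 6 enters row 1 and ejects 5. So w(5) = 5. P is now [[2, 6, 7], [3]].
Step i=4: Q has 4 at row 1, column 3; remove that cell from P, ejecting 7. So w(4) = 7. P is now [[2, 6], [3]].
Step i=3: Q has 3 at row 2, column 1; remove 3 from row 2 of P and reverse-bump: 3 enters row 1 and ejects 2. So w(3) = 2. P is now [[3, 6]].
Step i=2: Q has 2 at row 1, column 2; remove that cell from P, ejecting 6. So w(2) = 6. P is now [[3]].
Step i=1: Q has 1 at row 1, column 1; remove that cell from P, ejecting 3. So w(1) = 3. P is now [].

So w = 3 6 2 7 5 4 1.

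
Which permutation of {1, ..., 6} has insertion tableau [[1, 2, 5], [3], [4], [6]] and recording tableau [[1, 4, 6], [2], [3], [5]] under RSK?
6 4 1 3 2 5

Reverse the RSK construction: for i from n down to 1, find the cell of Q containing i, remove the entry at that cell from P, and reverse-bump it up through P; the value ejected from row 1 is w(i).

Step i=6: Q has 6 at row 1, column 3; remove that cell from P, ejecting 5. So w(6) = 5. P is now [[1, 2], [3], [4], [6]].
Step i=5: Q has 5 at row 4, column 1; remove 6 from row 4 of P and reverse-bump: 6 enters row 3 and ejects 4; 4 enters row 2 and ejects 3; 3 enters row 1 and ejects 2. So w(5) = 2. P is now [[1, 3], [4], [6]].
Step i=4: Q has 4 at row 1, column 2; remove that cell from P, ejecting 3. So w(4) = 3. P is now [[1], [4], [6]].
Step i=3: Q has 3 at row 3, column 1; remove 6 from row 3 of P and reverse-bump: 6 enters row 2 and ejects 4; 4 enters row 1 and ejects 1. So w(3) = 1. P is now [[4], [6]].
Step i=2: Q has 2 at row 2, column 1; remove 6 from row 2 of P and reverse-bump: 6 enters row 1 and ejects 4. So w(2) = 4. P is now [[6]].
Step i=1: Q has 1 at row 1, column 1; remove that cell from P, ejecting 6. So w(1) = 6. P is now [].

So w = 6 4 1 3 2 5.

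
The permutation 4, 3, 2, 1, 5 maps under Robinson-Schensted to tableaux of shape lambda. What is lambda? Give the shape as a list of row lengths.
[2, 1, 1, 1]

Row-insert each entry into an empty tableau.

After inserting 4: P = [[4]].
After inserting 3: P = [[3], [4]].
After inserting 2: P = [[2], [3], [4]].
After inserting 1: P = [[1], [2], [3], [4]].
After inserting 5: P = [[1, 5], [2], [3], [4]].

The final insertion tableau P = [[1, 5], [2], [3], [4]] has shape [2, 1, 1, 1].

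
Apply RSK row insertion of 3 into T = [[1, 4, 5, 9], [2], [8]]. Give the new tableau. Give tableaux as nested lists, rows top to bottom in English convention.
In row 1, 3 replaces 4 (the leftmost entry greater than 3); 4 is bumped to row 2. 4 is appended to row 2. The new tableau is [[1, 3, 5, 9], [2, 4], [8]].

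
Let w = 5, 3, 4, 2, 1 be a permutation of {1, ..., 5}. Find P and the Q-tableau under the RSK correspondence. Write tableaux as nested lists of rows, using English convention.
Insert each entry of the permutation into P by Schensted row insertion, recording in Q the position of each new cell.

Insert 5: appended to row 1. P = [[5]].
Insert 3: 3 bumps 5 from row 1; 5 starts row 2. P = [[3], [5]].
Insert 4: appended to row 1. P = [[3, 4], [5]].
Insert 2: 2 bumps 3 from row 1; 3 bumps 5 from row 2; 5 starts row 3. P = [[2, 4], [3], [5]].
Insert 1: 1 bumps 2 from row 1; 2 bumps 3 from row 2; 3 bumps 5 from row 3; 5 starts row 4. P = [[1, 4], [2], [3], [5]].

So P = [[1, 4], [2], [3], [5]], Q = [[1, 3], [2], [4], [5]].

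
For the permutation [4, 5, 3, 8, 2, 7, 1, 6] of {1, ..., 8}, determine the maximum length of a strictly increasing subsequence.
3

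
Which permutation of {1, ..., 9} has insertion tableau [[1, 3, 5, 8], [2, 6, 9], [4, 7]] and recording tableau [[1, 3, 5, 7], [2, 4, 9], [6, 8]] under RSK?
Reverse RSK: for i = n, n-1, ..., 1, locate i in Q, remove the corresponding corner cell from P, and reverse-bump its entry up through P; the value ejected from row 1 is w(i).

So w = 4 2 7 3 6 1 9 5 8.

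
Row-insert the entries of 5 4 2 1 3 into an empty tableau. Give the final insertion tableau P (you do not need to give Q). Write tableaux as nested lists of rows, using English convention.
P = [[1, 3], [2], [4], [5]]

Insert 5: appended to row 1. P = [[5]].
Insert 4: 4 bumps 5 from row 1; 5 starts row 2. P = [[4], [5]].
Insert 2: 2 bumps 4 from row 1; 4 bumps 5 from row 2; 5 starts row 3. P = [[2], [4], [5]].
Insert 1: 1 bumps 2 from row 1; 2 bumps 4 from row 2; 4 bumps 5 from row 3; 5 starts row 4. P = [[1], [2], [4], [5]].
Insert 3: appended to row 1. P = [[1, 3], [2], [4], [5]].

So P = [[1, 3], [2], [4], [5]].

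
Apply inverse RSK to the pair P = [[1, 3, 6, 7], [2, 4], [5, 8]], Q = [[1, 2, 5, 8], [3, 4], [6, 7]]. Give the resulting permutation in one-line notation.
Reverse the RSK construction: for i from n down to 1, find the cell of Q containing i, remove the entry at that cell from P, and reverse-bump it up through P; the value ejected from row 1 is w(i).

Step i=8: Q has 8 at row 1, column 4; remove that cell from P, ejecting 7. So w(8) = 7. P is now [[1, 3, 6], [2, 4], [5, 8]].
Step i=7: Q has 7 at row 3, column 2; remove 8 from row 3 of P and reverse-bump: 8 enters row 2 and ejects 4; 4 enters row 1 and ejects 3. So w(7) = 3. P is now [[1, 4, 6], [2, 8], [5]].
Step i=6: Q has 6 at row 3, column 1; remove 5 from row 3 of P and reverse-bump: 5 enters row 2 and ejects 2; 2 enters row 1 and ejects 1. So w(6) = 1. P is now [[2, 4, 6], [5, 8]].
Step i=5: Q has 5 at row 1, column 3; remove that cell from P, ejecting 6. So w(5) = 6. P is now [[2, 4], [5, 8]].
Step i=4: Q has 4 at row 2, column 2; remove 8 from row 2 of P and reverse-bump: 8 enters row 1 and ejects 4. So w(4) = 4. P is now [[2, 8], [5]].
Step i=3: Q has 3 at row 2, column 1; remove 5 from row 2 of P and reverse-bump: 5 enters row 1 and ejects 2. So w(3) = 2. P is now [[5, 8]].
Step i=2: Q has 2 at row 1, column 2; remove that cell from P, ejecting 8. So w(2) = 8. P is now [[5]].
Step i=1: Q has 1 at row 1, column 1; remove that cell from P, ejecting 5. So w(1) = 5. P is now [].

So w = 5 8 2 4 6 1 3 7.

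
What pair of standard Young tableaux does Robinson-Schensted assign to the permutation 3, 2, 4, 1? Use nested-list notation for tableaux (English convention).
Insert each entry of the permutation into P by Schensted row insertion, recording in Q the position of each new cell.

After inserting 3: P = [[3]].
After inserting 2: P = [[2], [3]].
After inserting 4: P = [[2, 4], [3]].
After inserting 1: P = [[1, 4], [2], [3]].

So P = [[1, 4], [2], [3]], Q = [[1, 3], [2], [4]].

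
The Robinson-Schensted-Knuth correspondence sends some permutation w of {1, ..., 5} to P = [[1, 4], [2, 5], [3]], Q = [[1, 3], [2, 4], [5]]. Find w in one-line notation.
3 2 5 4 1

Reverse the RSK construction: for i from n down to 1, find the cell of Q containing i, remove the entry at that cell from P, and reverse-bump it up through P; the value ejected from row 1 is w(i).

Step i=5: Q has 5 at row 3, column 1; remove 3 from row 3 of P and reverse-bump: 3 enters row 2 and ejects 2; 2 enters row 1 and ejects 1. So w(5) = 1. P is now [[2, 4], [3, 5]].
Step i=4: Q has 4 at row 2, column 2; remove 5 from row 2 of P and reverse-bump: 5 enters row 1 and ejects 4. So w(4) = 4. P is now [[2, 5], [3]].
Step i=3: Q has 3 at row 1, column 2; remove that cell from P, ejecting 5. So w(3) = 5. P is now [[2], [3]].
Step i=2: Q has 2 at row 2, column 1; remove 3 from row 2 of P and reverse-bump: 3 enters row 1 and ejects 2. So w(2) = 2. P is now [[3]].
Step i=1: Q has 1 at row 1, column 1; remove that cell from P, ejecting 3. So w(1) = 3. P is now [].

So w = 3 2 5 4 1.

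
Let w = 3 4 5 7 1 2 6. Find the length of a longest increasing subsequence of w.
4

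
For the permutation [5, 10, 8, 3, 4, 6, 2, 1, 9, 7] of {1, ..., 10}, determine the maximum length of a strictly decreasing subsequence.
5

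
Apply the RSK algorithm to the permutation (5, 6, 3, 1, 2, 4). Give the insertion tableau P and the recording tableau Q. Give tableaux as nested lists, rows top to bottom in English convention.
P = [[1, 2, 4], [3, 6], [5]], Q = [[1, 2, 6], [3, 5], [4]]

Insert each entry of the permutation into P by Schensted row insertion, recording in Q the position of each new cell.

Insert 5: appended to row 1. P = [[5]].
Insert 6: appended to row 1. P = [[5, 6]].
Insert 3: 3 bumps 5 from row 1; 5 starts row 2. P = [[3, 6], [5]].
Insert 1: 1 bumps 3 from row 1; 3 bumps 5 from row 2; 5 starts row 3. P = [[1, 6], [3], [5]].
Insert 2: 2 bumps 6 from row 1; 6 appends to row 2. P = [[1, 2], [3, 6], [5]].
Insert 4: appended to row 1. P = [[1, 2, 4], [3, 6], [5]].

So P = [[1, 2, 4], [3, 6], [5]], Q = [[1, 2, 6], [3, 5], [4]].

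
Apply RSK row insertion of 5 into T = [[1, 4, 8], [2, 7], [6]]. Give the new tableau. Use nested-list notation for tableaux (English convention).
[[1, 4, 5], [2, 7, 8], [6]]

In row 1, 5 replaces 8 (the leftmost entry greater than 5); 8 is bumped to row 2. 8 is appended to row 2. The new tableau is [[1, 4, 5], [2, 7, 8], [6]].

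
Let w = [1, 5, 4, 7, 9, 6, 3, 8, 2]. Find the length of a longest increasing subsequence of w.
4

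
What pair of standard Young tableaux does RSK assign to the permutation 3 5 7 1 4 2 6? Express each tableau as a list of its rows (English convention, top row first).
Insert each entry of the permutation into P by Schensted row insertion, recording in Q the position of each new cell.

After inserting 3: P = [[3]].
After inserting 5: P = [[3, 5]].
After inserting 7: P = [[3, 5, 7]].
After inserting 1: P = [[1, 5, 7], [3]].
After inserting 4: P = [[1, 4, 7], [3, 5]].
After inserting 2: P = [[1, 2, 7], [3, 4], [5]].
After inserting 6: P = [[1, 2, 6], [3, 4, 7], [5]].

So P = [[1, 2, 6], [3, 4, 7], [5]], Q = [[1, 2, 3], [4, 5, 7], [6]].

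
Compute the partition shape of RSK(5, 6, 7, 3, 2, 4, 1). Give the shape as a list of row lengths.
RSK row insertion gives P = [[1, 4, 7], [2, 6], [3], [5]], which has shape [3, 2, 1, 1].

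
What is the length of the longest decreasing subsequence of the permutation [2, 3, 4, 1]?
2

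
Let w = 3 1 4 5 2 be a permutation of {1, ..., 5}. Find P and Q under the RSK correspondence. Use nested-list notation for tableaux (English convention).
Insert each entry of the permutation into P by Schensted row insertion, recording in Q the position of each new cell.

After inserting 3: P = [[3]].
After inserting 1: P = [[1], [3]].
After inserting 4: P = [[1, 4], [3]].
After inserting 5: P = [[1, 4, 5], [3]].
After inserting 2: P = [[1, 2, 5], [3, 4]].

So P = [[1, 2, 5], [3, 4]], Q = [[1, 3, 4], [2, 5]].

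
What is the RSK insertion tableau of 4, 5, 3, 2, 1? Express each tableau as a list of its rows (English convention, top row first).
P = [[1, 5], [2], [3], [4]]

Insert 4: appended to row 1. P = [[4]].
Insert 5: appended to row 1. P = [[4, 5]].
Insert 3: 3 bumps 4 from row 1; 4 starts row 2. P = [[3, 5], [4]].
Insert 2: 2 bumps 3 from row 1; 3 bumps 4 from row 2; 4 starts row 3. P = [[2, 5], [3], [4]].
Insert 1: 1 bumps 2 from row 1; 2 bumps 3 from row 2; 3 bumps 4 from row 3; 4 starts row 4. P = [[1, 5], [2], [3], [4]].

So P = [[1, 5], [2], [3], [4]].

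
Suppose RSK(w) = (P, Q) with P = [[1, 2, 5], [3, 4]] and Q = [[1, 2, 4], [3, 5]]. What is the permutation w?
Reverse RSK: for i = n, n-1, ..., 1, locate i in Q, remove the corresponding corner cell from P, and reverse-bump its entry up through P; the value ejected from row 1 is w(i).

So w = 3 4 1 5 2.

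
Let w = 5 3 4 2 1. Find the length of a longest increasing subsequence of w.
2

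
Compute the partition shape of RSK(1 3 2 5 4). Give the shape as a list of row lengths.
[3, 2]

RSK row insertion gives P = [[1, 2, 4], [3, 5]], which has shape [3, 2].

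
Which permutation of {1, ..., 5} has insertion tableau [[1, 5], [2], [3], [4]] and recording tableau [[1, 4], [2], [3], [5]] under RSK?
Reverse the RSK construction: for i from n down to 1, find the cell of Q containing i, remove the entry at that cell from P, and reverse-bump it up through P; the value ejected from row 1 is w(i).

Step i=5: Q has 5 at row 4, column 1; remove 4 from row 4 of P and reverse-bump: 4 enters row 3 and ejects 3; 3 enters row 2 and ejects 2; 2 enters row 1 and ejects 1. So w(5) = 1. P is now [[2, 5], [3], [4]].
Step i=4: Q has 4 at row 1, column 2; remove that cell from P, ejecting 5. So w(4) = 5. P is now [[2], [3], [4]].
Step i=3: Q has 3 at row 3, column 1; remove 4 from row 3 of P and reverse-bump: 4 enters row 2 and ejects 3; 3 enters row 1 and ejects 2. So w(3) = 2. P is now [[3], [4]].
Step i=2: Q has 2 at row 2, column 1; remove 4 from row 2 of P and reverse-bump: 4 enters row 1 and ejects 3. So w(2) = 3. P is now [[4]].
Step i=1: Q has 1 at row 1, column 1; remove that cell from P, ejecting 4. So w(1) = 4. P is now [].

So w = 4 3 2 5 1.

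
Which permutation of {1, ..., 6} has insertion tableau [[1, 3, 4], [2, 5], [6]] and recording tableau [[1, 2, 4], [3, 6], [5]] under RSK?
Reverse the RSK construction: for i from n down to 1, find the cell of Q containing i, remove the entry at that cell from P, and reverse-bump it up through P; the value ejected from row 1 is w(i).

Step i=6: Q has 6 at row 2, column 2; remove 5 from row 2 of P and reverse-bump: 5 enters row 1 and ejects 4. So w(6) = 4. P is now [[1, 3, 5], [2], [6]].
Step i=5: Q has 5 at row 3, column 1; remove 6 from row 3 of P and reverse-bump: 6 enters row 2 and ejects 2; 2 enters row 1 and ejects 1. So w(5) = 1. P is now [[2, 3, 5], [6]].
Step i=4: Q has 4 at row 1, column 3; remove that cell from P, ejecting 5. So w(4) = 5. P is now [[2, 3], [6]].
Step i=3: Q has 3 at row 2, column 1; remove 6 from row 2 of P and reverse-bump: 6 enters row 1 and ejects 3. So w(3) = 3. P is now [[2, 6]].
Step i=2: Q has 2 at row 1, column 2; remove that cell from P, ejecting 6. So w(2) = 6. P is now [[2]].
Step i=1: Q has 1 at row 1, column 1; remove that cell from P, ejecting 2. So w(1) = 2. P is now [].

So w = 2 6 3 5 1 4.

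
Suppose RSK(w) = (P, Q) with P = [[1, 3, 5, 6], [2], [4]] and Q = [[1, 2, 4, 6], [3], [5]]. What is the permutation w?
Reverse RSK: for i = n, n-1, ..., 1, locate i in Q, remove the corresponding corner cell from P, and reverse-bump its entry up through P; the value ejected from row 1 is w(i).

So w = 2 4 3 5 1 6.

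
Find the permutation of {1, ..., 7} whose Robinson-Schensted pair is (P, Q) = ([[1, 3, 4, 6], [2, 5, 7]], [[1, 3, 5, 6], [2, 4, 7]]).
Reverse the RSK construction: for i from n down to 1, find the cell of Q containing i, remove the entry at that cell from P, and reverse-bump it up through P; the value ejected from row 1 is w(i).

Step i=7: Q has 7 at row 2, column 3; remove 7 from row 2 of P and reverse-bump: 7 enters row 1 and ejects 6. So w(7) = 6. P is now [[1, 3, 4, 7], [2, 5]].
Step i=6: Q has 6 at row 1, column 4; remove that cell from P, ejecting 7. So w(6) = 7. P is now [[1, 3, 4], [2, 5]].
Step i=5: Q has 5 at row 1, column 3; remove that cell from P, ejecting 4. So w(5) = 4. P is now [[1, 3], [2, 5]].
Step i=4: Q has 4 at row 2, column 2; remove 5 from row 2 of P and reverse-bump: 5 enters row 1 and ejects 3. So w(4) = 3. P is now [[1, 5], [2]].
Step i=3: Q has 3 at row 1, column 2; remove that cell from P, ejecting 5. So w(3) = 5. P is now [[1], [2]].
Step i=2: Q has 2 at row 2, column 1; remove 2 from row 2 of P and reverse-bump: 2 enters row 1 and ejects 1. So w(2) = 1. P is now [[2]].
Step i=1: Q has 1 at row 1, column 1; remove that cell from P, ejecting 2. So w(1) = 2. P is now [].

So w = 2 1 5 3 4 7 6.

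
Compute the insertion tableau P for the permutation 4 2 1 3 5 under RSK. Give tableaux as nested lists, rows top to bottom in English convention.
P = [[1, 3, 5], [2], [4]]

After inserting 4: P = [[4]].
After inserting 2: P = [[2], [4]].
After inserting 1: P = [[1], [2], [4]].
After inserting 3: P = [[1, 3], [2], [4]].
After inserting 5: P = [[1, 3, 5], [2], [4]].

So P = [[1, 3, 5], [2], [4]].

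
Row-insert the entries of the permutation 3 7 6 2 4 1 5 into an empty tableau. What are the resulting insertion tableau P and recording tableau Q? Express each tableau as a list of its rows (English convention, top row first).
P = [[1, 4, 5], [2, 6], [3], [7]], Q = [[1, 2, 7], [3, 5], [4], [6]]

Insert each entry of the permutation into P by Schensted row insertion, recording in Q the position of each new cell.

Insert 3: appended to row 1. P = [[3]], Q = [[1]].
Insert 7: appended to row 1. P = [[3, 7]], Q = [[1, 2]].
Insert 6: 6 bumps 7 from row 1; 7 starts row 2. P = [[3, 6], [7]], Q = [[1, 2], [3]].
Insert 2: 2 bumps 3 from row 1; 3 bumps 7 from row 2; 7 starts row 3. P = [[2, 6], [3], [7]], Q = [[1, 2], [3], [4]].
Insert 4: 4 bumps 6 from row 1; 6 appends to row 2. P = [[2, 4], [3, 6], [7]], Q = [[1, 2], [3, 5], [4]].
Insert 1: 1 bumps 2 from row 1; 2 bumps 3 from row 2; 3 bumps 7 from row 3; 7 starts row 4. P = [[1, 4], [2, 6], [3], [7]], Q = [[1, 2], [3, 5], [4], [6]].
Insert 5: appended to row 1. P = [[1, 4, 5], [2, 6], [3], [7]], Q = [[1, 2, 7], [3, 5], [4], [6]].

So P = [[1, 4, 5], [2, 6], [3], [7]], Q = [[1, 2, 7], [3, 5], [4], [6]].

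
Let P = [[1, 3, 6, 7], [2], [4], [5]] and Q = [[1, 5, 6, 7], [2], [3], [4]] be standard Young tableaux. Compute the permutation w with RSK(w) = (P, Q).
5 4 2 1 3 6 7

Reverse RSK: for i = n, n-1, ..., 1, locate i in Q, remove the corresponding corner cell from P, and reverse-bump its entry up through P; the value ejected from row 1 is w(i).

So w = 5 4 2 1 3 6 7.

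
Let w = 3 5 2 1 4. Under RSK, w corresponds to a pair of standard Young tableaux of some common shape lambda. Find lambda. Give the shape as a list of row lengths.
[2, 2, 1]

Row-insert each entry into an empty tableau.

After inserting 3: P = [[3]].
After inserting 5: P = [[3, 5]].
After inserting 2: P = [[2, 5], [3]].
After inserting 1: P = [[1, 5], [2], [3]].
After inserting 4: P = [[1, 4], [2, 5], [3]].

The final insertion tableau P = [[1, 4], [2, 5], [3]] has shape [2, 2, 1].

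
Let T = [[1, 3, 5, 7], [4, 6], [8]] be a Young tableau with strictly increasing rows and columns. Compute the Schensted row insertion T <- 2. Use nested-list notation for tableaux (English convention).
In row 1, 2 replaces 3 (the leftmost entry greater than 2); 3 is bumped to row 2. In row 2, 3 replaces 4 (the leftmost entry greater than 3); 4 is bumped to row 3. In row 3, 4 replaces 8 (the leftmost entry greater than 4); 8 is bumped to row 4. 8 starts a new row 4. The new tableau is [[1, 2, 5, 7], [3, 6], [4], [8]].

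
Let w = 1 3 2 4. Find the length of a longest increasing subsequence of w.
3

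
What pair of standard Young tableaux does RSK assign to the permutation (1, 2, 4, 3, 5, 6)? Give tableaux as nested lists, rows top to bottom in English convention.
P = [[1, 2, 3, 5, 6], [4]], Q = [[1, 2, 3, 5, 6], [4]]

Insert each entry of the permutation into P by Schensted row insertion, recording in Q the position of each new cell.

Insert 1: appended to row 1. P = [[1]].
Insert 2: appended to row 1. P = [[1, 2]].
Insert 4: appended to row 1. P = [[1, 2, 4]].
Insert 3: 3 bumps 4 from row 1; 4 starts row 2. P = [[1, 2, 3], [4]].
Insert 5: appended to row 1. P = [[1, 2, 3, 5], [4]].
Insert 6: appended to row 1. P = [[1, 2, 3, 5, 6], [4]].

So P = [[1, 2, 3, 5, 6], [4]], Q = [[1, 2, 3, 5, 6], [4]].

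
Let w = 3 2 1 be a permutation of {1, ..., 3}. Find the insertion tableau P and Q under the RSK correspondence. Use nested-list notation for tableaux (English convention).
Insert each entry of the permutation into P by Schensted row insertion, recording in Q the position of each new cell.

After inserting 3: P = [[3]].
After inserting 2: P = [[2], [3]].
After inserting 1: P = [[1], [2], [3]].

So P = [[1], [2], [3]], Q = [[1], [2], [3]].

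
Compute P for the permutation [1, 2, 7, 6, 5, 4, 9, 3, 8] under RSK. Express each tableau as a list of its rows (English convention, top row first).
P = [[1, 2, 3, 8], [4, 9], [5], [6], [7]]

Insert 1: appended to row 1. P = [[1]].
Insert 2: appended to row 1. P = [[1, 2]].
Insert 7: appended to row 1. P = [[1, 2, 7]].
Insert 6: 6 bumps 7 from row 1; 7 starts row 2. P = [[1, 2, 6], [7]].
Insert 5: 5 bumps 6 from row 1; 6 bumps 7 from row 2; 7 starts row 3. P = [[1, 2, 5], [6], [7]].
Insert 4: 4 bumps 5 from row 1; 5 bumps 6 from row 2; 6 bumps 7 from row 3; 7 starts row 4. P = [[1, 2, 4], [5], [6], [7]].
Insert 9: appended to row 1. P = [[1, 2, 4, 9], [5], [6], [7]].
Insert 3: 3 bumps 4 from row 1; 4 bumps 5 from row 2; 5 bumps 6 from row 3; 6 bumps 7 from row 4; 7 starts row 5. P = [[1, 2, 3, 9], [4], [5], [6], [7]].
Insert 8: 8 bumps 9 from row 1; 9 appends to row 2. P = [[1, 2, 3, 8], [4, 9], [5], [6], [7]].

So P = [[1, 2, 3, 8], [4, 9], [5], [6], [7]].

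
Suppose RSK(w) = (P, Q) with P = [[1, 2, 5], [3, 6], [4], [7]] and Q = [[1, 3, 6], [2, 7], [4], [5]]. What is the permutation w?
Reverse the RSK construction: for i from n down to 1, find the cell of Q containing i, remove the entry at that cell from P, and reverse-bump it up through P; the value ejected from row 1 is w(i).

Step i=7: Q has 7 at row 2, column 2; remove 6 from row 2 of P and reverse-bump: 6 enters row 1 and ejects 5. So w(7) = 5. P is now [[1, 2, 6], [3], [4], [7]].
Step i=6: Q has 6 at row 1, column 3; remove that cell from P, ejecting 6. So w(6) = 6. P is now [[1, 2], [3], [4], [7]].
Step i=5: Q has 5 at row 4, column 1; remove 7 from row 4 of P and reverse-bump: 7 enters row 3 and ejects 4; 4 enters row 2 and ejects 3; 3 enters row 1 and ejects 2. So w(5) = 2. P is now [[1, 3], [4], [7]].
Step i=4: Q has 4 at row 3, column 1; remove 7 from row 3 of P and reverse-bump: 7 enters row 2 and ejects 4; 4 enters row 1 and ejects 3. So w(4) = 3. P is now [[1, 4], [7]].
Step i=3: Q has 3 at row 1, column 2; remove that cell from P, ejecting 4. So w(3) = 4. P is now [[1], [7]].
Step i=2: Q has 2 at row 2, column 1; remove 7 from row 2 of P and reverse-bump: 7 enters row 1 and ejects 1. So w(2) = 1. P is now [[7]].
Step i=1: Q has 1 at row 1, column 1; remove that cell from P, ejecting 7. So w(1) = 7. P is now [].

So w = 7 1 4 3 2 6 5.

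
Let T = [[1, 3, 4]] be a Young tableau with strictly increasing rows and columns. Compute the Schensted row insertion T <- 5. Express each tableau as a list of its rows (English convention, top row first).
[[1, 3, 4, 5]]

5 is larger than every entry of row 1, so it is appended to row 1. The new tableau is [[1, 3, 4, 5]].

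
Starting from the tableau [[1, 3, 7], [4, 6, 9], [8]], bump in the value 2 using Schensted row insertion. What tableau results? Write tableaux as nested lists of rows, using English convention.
[[1, 2, 7], [3, 6, 9], [4], [8]]

In row 1, 2 replaces 3 (the leftmost entry greater than 2); 3 is bumped to row 2. In row 2, 3 replaces 4 (the leftmost entry greater than 3); 4 is bumped to row 3. In row 3, 4 replaces 8 (the leftmost entry greater than 4); 8 is bumped to row 4. 8 starts a new row 4. The new tableau is [[1, 2, 7], [3, 6, 9], [4], [8]].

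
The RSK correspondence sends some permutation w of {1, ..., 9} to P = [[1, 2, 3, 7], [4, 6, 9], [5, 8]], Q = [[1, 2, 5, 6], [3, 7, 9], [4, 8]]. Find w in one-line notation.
1 5 4 2 8 9 6 3 7

Reverse the RSK construction: for i from n down to 1, find the cell of Q containing i, remove the entry at that cell from P, and reverse-bump it up through P; the value ejected from row 1 is w(i).

Step i=9: Q has 9 at row 2, column 3; remove 9 from row 2 of P and reverse-bump: 9 enters row 1 and ejects 7. So w(9) = 7. P is now [[1, 2, 3, 9], [4, 6], [5, 8]].
Step i=8: Q has 8 at row 3, column 2; remove 8 from row 3 of P and reverse-bump: 8 enters row 2 and ejects 6; 6 enters row 1 and ejects 3. So w(8) = 3. P is now [[1, 2, 6, 9], [4, 8], [5]].
Step i=7: Q has 7 at row 2, column 2; remove 8 from row 2 of P and reverse-bump: 8 enters row 1 and ejects 6. So w(7) = 6. P is now [[1, 2, 8, 9], [4], [5]].
Step i=6: Q has 6 at row 1, column 4; remove that cell from P, ejecting 9. So w(6) = 9. P is now [[1, 2, 8], [4], [5]].
Step i=5: Q has 5 at row 1, column 3; remove that cell from P, ejecting 8. So w(5) = 8. P is now [[1, 2], [4], [5]].
Step i=4: Q has 4 at row 3, column 1; remove 5 from row 3 of P and reverse-bump: 5 enters row 2 and ejects 4; 4 enters row 1 and ejects 2. So w(4) = 2. P is now [[1, 4], [5]].
Step i=3: Q has 3 at row 2, column 1; remove 5 from row 2 of P and reverse-bump: 5 enters row 1 and ejects 4. So w(3) = 4. P is now [[1, 5]].
Step i=2: Q has 2 at row 1, column 2; remove that cell from P, ejecting 5. So w(2) = 5. P is now [[1]].
Step i=1: Q has 1 at row 1, column 1; remove that cell from P, ejecting 1. So w(1) = 1. P is now [].

So w = 1 5 4 2 8 9 6 3 7.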